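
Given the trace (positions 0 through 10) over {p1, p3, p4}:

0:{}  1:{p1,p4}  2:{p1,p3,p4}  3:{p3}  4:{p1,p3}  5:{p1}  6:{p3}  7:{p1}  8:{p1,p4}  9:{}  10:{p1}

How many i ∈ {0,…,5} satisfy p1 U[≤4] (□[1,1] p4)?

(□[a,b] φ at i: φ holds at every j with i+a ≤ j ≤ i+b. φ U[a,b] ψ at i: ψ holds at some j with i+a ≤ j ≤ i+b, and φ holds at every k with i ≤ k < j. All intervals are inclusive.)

2

Evaluate at each i in [0,5]:
  i=0: ✓ (rhs at j=0)
  i=1: ✓ (rhs at j=1)
  i=2: ✗ (no rhs in [2,6])
  i=3: ✗ (lhs fails at k=3 before rhs at j=7)
  i=4: ✗ (lhs fails at k=6 before rhs at j=7)
  i=5: ✗ (lhs fails at k=6 before rhs at j=7)
Positions where it holds: {0, 1} → 2.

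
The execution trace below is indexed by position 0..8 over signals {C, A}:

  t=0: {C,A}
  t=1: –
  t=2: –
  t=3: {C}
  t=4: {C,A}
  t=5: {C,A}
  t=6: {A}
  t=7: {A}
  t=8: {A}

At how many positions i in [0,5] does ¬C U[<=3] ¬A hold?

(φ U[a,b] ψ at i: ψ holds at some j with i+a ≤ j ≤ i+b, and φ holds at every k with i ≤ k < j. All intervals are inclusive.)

Evaluate at each i in [0,5]:
  i=0: ✗ (lhs fails at k=0 before rhs at j=1)
  i=1: ✓ (rhs at j=1)
  i=2: ✓ (rhs at j=2)
  i=3: ✓ (rhs at j=3)
  i=4: ✗ (no rhs in [4,7])
  i=5: ✗ (no rhs in [5,8])
Positions where it holds: {1, 2, 3} → 3.

3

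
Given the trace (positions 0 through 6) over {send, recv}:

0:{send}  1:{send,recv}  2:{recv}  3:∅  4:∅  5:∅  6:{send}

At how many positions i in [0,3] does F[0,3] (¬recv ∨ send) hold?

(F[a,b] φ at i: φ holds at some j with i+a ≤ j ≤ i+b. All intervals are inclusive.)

Evaluate at each i in [0,3]:
  i=0: ✓ (witness j=0)
  i=1: ✓ (witness j=1)
  i=2: ✓ (witness j=3)
  i=3: ✓ (witness j=3)
Positions where it holds: {0, 1, 2, 3} → 4.

4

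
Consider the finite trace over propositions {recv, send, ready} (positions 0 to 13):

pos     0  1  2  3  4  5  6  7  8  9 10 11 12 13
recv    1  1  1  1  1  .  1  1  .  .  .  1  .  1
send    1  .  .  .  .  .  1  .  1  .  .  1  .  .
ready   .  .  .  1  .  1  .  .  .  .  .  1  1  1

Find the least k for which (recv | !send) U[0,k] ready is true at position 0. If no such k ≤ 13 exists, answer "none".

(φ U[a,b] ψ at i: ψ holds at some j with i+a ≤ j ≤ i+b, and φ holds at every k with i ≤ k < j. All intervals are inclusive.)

3

Need earliest j ≥ 0 with ready, and (recv | !send) at every k in [0,j-1].
  j=0: rhs fails.
  j=1: rhs fails.
  j=2: rhs fails.
  j=3: rhs holds; lhs holds on [0,2]. k = 3.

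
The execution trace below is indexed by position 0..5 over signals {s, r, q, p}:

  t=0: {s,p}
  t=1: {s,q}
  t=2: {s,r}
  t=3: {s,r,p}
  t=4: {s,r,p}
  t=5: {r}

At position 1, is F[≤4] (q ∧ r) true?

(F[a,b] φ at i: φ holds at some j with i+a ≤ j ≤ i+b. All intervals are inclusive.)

Check (q ∧ r) at each j in [1,5]:
  j=1: false
  j=2: false
  j=3: false
  j=4: false
  j=5: false
No position in the window satisfies it → formula fails.

False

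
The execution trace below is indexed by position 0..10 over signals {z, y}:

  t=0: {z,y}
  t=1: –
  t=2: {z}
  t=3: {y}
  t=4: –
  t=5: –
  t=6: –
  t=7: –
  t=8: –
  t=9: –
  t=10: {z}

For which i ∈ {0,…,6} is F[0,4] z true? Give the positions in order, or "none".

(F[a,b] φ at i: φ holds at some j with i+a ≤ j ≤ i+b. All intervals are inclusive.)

0, 1, 2, 6

Evaluate at each i in [0,6]:
  i=0: ✓ (witness j=0)
  i=1: ✓ (witness j=2)
  i=2: ✓ (witness j=2)
  i=3: ✗ (none in [3,7])
  i=4: ✗ (none in [4,8])
  i=5: ✗ (none in [5,9])
  i=6: ✓ (witness j=10)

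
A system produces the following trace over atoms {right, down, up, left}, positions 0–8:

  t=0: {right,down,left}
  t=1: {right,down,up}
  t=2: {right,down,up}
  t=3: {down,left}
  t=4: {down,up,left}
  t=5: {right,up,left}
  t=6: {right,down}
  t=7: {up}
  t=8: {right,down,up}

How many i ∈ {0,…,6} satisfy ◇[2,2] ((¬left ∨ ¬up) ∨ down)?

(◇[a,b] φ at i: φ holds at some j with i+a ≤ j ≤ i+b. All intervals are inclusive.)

6

Evaluate at each i in [0,6]:
  i=0: ✓ (witness j=2)
  i=1: ✓ (witness j=3)
  i=2: ✓ (witness j=4)
  i=3: ✗ (none in [5,5])
  i=4: ✓ (witness j=6)
  i=5: ✓ (witness j=7)
  i=6: ✓ (witness j=8)
Positions where it holds: {0, 1, 2, 4, 5, 6} → 6.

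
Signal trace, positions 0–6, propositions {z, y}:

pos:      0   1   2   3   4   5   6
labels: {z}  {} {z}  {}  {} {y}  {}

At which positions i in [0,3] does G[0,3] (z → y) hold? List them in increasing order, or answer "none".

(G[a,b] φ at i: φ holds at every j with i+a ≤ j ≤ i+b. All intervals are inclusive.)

3

Evaluate at each i in [0,3]:
  i=0: ✗ (fails at j=0)
  i=1: ✗ (fails at j=2)
  i=2: ✗ (fails at j=2)
  i=3: ✓ (all of [3,6])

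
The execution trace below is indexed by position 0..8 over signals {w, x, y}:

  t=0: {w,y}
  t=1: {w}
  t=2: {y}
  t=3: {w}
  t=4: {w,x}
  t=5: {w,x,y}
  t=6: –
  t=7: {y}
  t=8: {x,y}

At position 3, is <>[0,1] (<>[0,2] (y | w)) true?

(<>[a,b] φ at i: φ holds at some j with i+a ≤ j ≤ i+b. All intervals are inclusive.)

True

Check <>[0,2] (y | w) at each j in [3,4]:
  j=3: holds (witness at 3)
  j=4: holds (witness at 4)
Found at j=3 → formula holds.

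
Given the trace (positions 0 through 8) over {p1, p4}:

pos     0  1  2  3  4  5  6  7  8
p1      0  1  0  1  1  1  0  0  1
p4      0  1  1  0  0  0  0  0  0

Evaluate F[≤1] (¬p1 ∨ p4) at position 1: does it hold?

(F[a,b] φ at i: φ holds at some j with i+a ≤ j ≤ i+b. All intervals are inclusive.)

Yes

Check (¬p1 ∨ p4) at each j in [1,2]:
  j=1: true
  j=2: true
Found at j=1 → formula holds.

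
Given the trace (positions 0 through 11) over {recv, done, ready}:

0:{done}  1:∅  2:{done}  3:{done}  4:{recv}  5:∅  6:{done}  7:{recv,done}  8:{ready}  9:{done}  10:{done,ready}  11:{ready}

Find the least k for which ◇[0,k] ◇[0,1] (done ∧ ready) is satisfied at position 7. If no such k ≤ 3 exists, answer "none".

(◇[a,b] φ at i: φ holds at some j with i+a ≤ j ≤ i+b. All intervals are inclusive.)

Scan j = 7,8,… for ◇[0,1] (done ∧ ready):
  j=7: fails
  j=8: fails
  j=9: holds
First hit at j=9, so smallest k = 9-7 = 2.

2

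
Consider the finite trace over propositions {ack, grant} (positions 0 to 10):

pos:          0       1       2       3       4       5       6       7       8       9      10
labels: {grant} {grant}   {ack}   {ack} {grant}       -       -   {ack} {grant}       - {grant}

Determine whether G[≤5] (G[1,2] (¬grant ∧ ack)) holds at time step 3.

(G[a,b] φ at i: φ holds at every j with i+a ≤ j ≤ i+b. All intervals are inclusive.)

False

Check G[1,2] (¬grant ∧ ack) at every j in [3,8]:
  j=3: fails at 4
  j=4: fails at 5
  j=5: fails at 6
  j=6: fails at 8
  j=7: fails at 8
  j=8: fails at 9
Fails at j=3 → formula fails.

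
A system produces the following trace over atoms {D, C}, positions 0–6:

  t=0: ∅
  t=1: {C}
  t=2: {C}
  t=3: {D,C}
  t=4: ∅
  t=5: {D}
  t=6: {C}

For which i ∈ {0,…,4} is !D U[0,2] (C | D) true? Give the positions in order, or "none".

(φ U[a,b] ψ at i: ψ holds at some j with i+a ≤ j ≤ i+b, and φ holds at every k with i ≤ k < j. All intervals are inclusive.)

Evaluate at each i in [0,4]:
  i=0: ✓ (rhs at j=1; lhs holds on [0,0])
  i=1: ✓ (rhs at j=1)
  i=2: ✓ (rhs at j=2)
  i=3: ✓ (rhs at j=3)
  i=4: ✓ (rhs at j=5; lhs holds on [4,4])

0, 1, 2, 3, 4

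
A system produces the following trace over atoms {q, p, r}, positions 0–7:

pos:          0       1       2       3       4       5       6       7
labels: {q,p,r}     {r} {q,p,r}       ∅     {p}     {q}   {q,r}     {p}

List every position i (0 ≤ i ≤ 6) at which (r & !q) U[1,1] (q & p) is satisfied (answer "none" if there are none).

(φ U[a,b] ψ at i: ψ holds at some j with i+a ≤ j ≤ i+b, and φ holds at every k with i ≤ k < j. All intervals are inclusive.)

Evaluate at each i in [0,6]:
  i=0: ✗ (no rhs in [1,1])
  i=1: ✓ (rhs at j=2; lhs holds on [1,1])
  i=2: ✗ (no rhs in [3,3])
  i=3: ✗ (no rhs in [4,4])
  i=4: ✗ (no rhs in [5,5])
  i=5: ✗ (no rhs in [6,6])
  i=6: ✗ (no rhs in [7,7])

1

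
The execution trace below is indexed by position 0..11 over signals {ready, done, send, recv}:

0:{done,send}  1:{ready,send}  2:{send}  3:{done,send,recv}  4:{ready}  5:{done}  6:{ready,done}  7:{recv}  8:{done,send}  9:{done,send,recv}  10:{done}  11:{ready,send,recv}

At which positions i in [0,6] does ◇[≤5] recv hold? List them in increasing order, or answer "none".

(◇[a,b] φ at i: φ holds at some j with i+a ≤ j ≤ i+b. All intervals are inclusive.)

0, 1, 2, 3, 4, 5, 6

Evaluate at each i in [0,6]:
  i=0: ✓ (witness j=3)
  i=1: ✓ (witness j=3)
  i=2: ✓ (witness j=3)
  i=3: ✓ (witness j=3)
  i=4: ✓ (witness j=7)
  i=5: ✓ (witness j=7)
  i=6: ✓ (witness j=7)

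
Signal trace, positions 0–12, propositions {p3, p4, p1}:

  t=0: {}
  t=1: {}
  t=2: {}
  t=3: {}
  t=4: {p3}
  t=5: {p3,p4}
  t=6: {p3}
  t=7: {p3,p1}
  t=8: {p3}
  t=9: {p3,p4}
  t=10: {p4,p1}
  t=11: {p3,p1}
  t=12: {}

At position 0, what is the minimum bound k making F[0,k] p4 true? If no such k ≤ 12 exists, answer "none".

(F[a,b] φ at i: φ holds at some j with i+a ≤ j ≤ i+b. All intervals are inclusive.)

Scan j = 0,1,… for p4:
  j=0: fails
  j=1: fails
  j=2: fails
  j=3: fails
  j=4: fails
  j=5: holds
First hit at j=5, so smallest k = 5-0 = 5.

5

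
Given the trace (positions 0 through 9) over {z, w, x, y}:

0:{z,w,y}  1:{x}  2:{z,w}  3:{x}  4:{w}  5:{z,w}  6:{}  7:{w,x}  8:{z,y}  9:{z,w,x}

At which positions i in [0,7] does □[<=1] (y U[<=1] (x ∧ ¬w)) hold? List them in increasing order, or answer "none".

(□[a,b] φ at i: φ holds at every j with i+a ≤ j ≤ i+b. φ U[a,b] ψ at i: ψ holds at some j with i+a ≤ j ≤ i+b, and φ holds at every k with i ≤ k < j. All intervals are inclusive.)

Evaluate at each i in [0,7]:
  i=0: ✓ (all of [0,1])
  i=1: ✗ (fails at j=2)
  i=2: ✗ (fails at j=2)
  i=3: ✗ (fails at j=4)
  i=4: ✗ (fails at j=4)
  i=5: ✗ (fails at j=5)
  i=6: ✗ (fails at j=6)
  i=7: ✗ (fails at j=7)

0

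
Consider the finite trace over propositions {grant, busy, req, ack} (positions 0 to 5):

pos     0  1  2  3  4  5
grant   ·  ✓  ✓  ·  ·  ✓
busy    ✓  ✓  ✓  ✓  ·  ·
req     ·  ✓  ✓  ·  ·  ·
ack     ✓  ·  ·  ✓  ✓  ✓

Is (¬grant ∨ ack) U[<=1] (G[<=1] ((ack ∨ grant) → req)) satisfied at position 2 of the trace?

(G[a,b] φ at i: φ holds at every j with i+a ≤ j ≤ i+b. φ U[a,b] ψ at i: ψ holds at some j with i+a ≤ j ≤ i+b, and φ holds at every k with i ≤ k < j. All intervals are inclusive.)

Need some j in [2,3] with G[<=1] ((ack ∨ grant) → req), and (¬grant ∨ ack) at every k in [2,j-1].
  j=2: G[<=1] ((ack ∨ grant) → req) — fails at 3.
  j=3: G[<=1] ((ack ∨ grant) → req) — fails at 3.
No j in the window works → until fails.

False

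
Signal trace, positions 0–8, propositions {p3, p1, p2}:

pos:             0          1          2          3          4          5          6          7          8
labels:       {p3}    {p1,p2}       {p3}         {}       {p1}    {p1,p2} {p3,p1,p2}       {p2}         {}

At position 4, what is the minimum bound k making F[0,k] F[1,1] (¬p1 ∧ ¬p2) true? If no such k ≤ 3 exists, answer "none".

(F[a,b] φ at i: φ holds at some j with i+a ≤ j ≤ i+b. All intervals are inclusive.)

Scan j = 4,5,… for F[1,1] (¬p1 ∧ ¬p2):
  j=4: fails
  j=5: fails
  j=6: fails
  j=7: holds
First hit at j=7, so smallest k = 7-4 = 3.

3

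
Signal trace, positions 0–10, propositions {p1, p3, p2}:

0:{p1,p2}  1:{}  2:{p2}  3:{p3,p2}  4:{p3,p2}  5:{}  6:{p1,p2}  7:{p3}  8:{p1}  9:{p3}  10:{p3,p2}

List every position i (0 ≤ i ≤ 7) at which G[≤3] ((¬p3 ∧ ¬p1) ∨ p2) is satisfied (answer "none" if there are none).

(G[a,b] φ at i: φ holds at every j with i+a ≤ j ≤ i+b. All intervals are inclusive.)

Evaluate at each i in [0,7]:
  i=0: ✓ (all of [0,3])
  i=1: ✓ (all of [1,4])
  i=2: ✓ (all of [2,5])
  i=3: ✓ (all of [3,6])
  i=4: ✗ (fails at j=7)
  i=5: ✗ (fails at j=7)
  i=6: ✗ (fails at j=7)
  i=7: ✗ (fails at j=7)

0, 1, 2, 3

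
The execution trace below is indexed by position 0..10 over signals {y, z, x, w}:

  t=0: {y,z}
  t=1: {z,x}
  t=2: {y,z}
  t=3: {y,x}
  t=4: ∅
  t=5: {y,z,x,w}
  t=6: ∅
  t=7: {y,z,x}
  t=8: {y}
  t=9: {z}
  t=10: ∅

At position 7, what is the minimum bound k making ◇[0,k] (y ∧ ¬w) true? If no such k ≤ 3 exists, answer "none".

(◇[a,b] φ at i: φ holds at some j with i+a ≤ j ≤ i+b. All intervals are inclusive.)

Scan j = 7,8,… for (y ∧ ¬w):
  j=7: holds
First hit at j=7, so smallest k = 7-7 = 0.

0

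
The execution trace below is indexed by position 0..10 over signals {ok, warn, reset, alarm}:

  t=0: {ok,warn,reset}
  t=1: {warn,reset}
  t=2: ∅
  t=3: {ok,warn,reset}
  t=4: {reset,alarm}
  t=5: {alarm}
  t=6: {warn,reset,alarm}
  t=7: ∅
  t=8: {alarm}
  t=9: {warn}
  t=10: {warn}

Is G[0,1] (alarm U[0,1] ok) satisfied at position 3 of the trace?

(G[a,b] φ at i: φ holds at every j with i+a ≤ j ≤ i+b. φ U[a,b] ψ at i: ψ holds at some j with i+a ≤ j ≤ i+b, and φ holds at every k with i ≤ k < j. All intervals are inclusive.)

No

Check (alarm U[0,1] ok) at every j in [3,4]:
  j=3: holds
  j=4: fails
Fails at j=4 → formula fails.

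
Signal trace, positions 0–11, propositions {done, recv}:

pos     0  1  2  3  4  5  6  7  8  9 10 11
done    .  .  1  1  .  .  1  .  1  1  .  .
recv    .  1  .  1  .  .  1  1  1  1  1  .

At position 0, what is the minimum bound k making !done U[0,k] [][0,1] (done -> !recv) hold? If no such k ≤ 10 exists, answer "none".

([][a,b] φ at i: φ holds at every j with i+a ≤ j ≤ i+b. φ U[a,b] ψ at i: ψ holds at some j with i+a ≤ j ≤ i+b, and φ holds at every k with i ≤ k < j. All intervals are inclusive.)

Need earliest j ≥ 0 with [][0,1] (done -> !recv), and !done at every k in [0,j-1].
  j=0: rhs holds (empty prefix). k = 0.

0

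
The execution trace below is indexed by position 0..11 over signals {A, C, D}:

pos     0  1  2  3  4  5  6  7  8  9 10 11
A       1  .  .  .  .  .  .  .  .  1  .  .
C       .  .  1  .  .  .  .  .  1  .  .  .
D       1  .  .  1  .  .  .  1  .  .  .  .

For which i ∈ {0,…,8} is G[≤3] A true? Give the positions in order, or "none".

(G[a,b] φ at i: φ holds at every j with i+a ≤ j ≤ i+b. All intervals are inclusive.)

Evaluate at each i in [0,8]:
  i=0: ✗ (fails at j=1)
  i=1: ✗ (fails at j=1)
  i=2: ✗ (fails at j=2)
  i=3: ✗ (fails at j=3)
  i=4: ✗ (fails at j=4)
  i=5: ✗ (fails at j=5)
  i=6: ✗ (fails at j=6)
  i=7: ✗ (fails at j=7)
  i=8: ✗ (fails at j=8)

none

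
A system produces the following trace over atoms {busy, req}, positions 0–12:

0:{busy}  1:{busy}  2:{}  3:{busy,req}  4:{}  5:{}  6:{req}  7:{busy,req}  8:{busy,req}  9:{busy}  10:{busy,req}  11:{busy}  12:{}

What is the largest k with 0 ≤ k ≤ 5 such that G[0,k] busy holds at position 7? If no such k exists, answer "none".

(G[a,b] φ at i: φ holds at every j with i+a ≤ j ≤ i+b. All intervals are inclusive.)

4

busy must hold from j=7 onward; find where it first fails.
  j=7: holds
  j=8: holds
  j=9: holds
  j=10: holds
  j=11: holds
  j=12: fails
Holds on [7,11], so largest k = 4.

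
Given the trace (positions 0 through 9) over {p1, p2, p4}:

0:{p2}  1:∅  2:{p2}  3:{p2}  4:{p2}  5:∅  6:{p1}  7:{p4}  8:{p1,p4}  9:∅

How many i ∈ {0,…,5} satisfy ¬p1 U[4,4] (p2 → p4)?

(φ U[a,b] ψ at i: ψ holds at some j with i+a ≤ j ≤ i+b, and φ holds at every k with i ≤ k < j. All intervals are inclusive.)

Evaluate at each i in [0,5]:
  i=0: ✗ (no rhs in [4,4])
  i=1: ✓ (rhs at j=5; lhs holds on [1,4])
  i=2: ✓ (rhs at j=6; lhs holds on [2,5])
  i=3: ✗ (lhs fails at k=6 before rhs at j=7)
  i=4: ✗ (lhs fails at k=6 before rhs at j=8)
  i=5: ✗ (lhs fails at k=6 before rhs at j=9)
Positions where it holds: {1, 2} → 2.

2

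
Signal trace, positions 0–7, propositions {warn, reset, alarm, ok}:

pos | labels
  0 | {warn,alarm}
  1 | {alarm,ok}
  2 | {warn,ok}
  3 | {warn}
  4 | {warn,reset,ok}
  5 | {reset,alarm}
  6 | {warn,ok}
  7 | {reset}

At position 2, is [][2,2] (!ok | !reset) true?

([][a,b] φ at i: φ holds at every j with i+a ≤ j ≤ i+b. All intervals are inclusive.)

Check (!ok | !reset) at every j in [4,4]:
  j=4: false
Fails at j=4 → formula fails.

False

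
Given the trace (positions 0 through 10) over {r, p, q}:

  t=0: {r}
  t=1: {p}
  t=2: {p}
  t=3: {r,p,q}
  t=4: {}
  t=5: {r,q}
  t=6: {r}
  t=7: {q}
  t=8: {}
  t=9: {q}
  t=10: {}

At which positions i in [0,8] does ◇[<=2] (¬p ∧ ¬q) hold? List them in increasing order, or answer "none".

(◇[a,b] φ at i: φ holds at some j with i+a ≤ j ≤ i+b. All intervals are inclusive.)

0, 2, 3, 4, 5, 6, 7, 8

Evaluate at each i in [0,8]:
  i=0: ✓ (witness j=0)
  i=1: ✗ (none in [1,3])
  i=2: ✓ (witness j=4)
  i=3: ✓ (witness j=4)
  i=4: ✓ (witness j=4)
  i=5: ✓ (witness j=6)
  i=6: ✓ (witness j=6)
  i=7: ✓ (witness j=8)
  i=8: ✓ (witness j=8)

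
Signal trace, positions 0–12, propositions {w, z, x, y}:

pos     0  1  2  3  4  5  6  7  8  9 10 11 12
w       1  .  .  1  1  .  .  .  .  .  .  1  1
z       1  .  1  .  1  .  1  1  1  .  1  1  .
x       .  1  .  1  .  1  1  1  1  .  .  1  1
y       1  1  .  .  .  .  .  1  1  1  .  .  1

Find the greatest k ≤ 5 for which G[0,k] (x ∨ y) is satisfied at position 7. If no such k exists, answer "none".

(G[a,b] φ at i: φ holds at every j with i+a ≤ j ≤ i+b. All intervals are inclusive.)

2

(x ∨ y) must hold from j=7 onward; find where it first fails.
  j=7: holds
  j=8: holds
  j=9: holds
  j=10: fails
Holds on [7,9], so largest k = 2.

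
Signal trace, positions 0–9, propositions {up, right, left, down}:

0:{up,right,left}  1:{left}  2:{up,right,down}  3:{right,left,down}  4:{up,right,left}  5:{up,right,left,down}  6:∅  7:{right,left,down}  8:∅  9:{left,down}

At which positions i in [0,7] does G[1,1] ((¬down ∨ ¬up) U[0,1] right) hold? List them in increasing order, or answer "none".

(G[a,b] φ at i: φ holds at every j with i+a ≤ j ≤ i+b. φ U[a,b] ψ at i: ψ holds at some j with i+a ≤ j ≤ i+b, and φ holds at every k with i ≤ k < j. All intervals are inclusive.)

0, 1, 2, 3, 4, 5, 6

Evaluate at each i in [0,7]:
  i=0: ✓ (all of [1,1])
  i=1: ✓ (all of [2,2])
  i=2: ✓ (all of [3,3])
  i=3: ✓ (all of [4,4])
  i=4: ✓ (all of [5,5])
  i=5: ✓ (all of [6,6])
  i=6: ✓ (all of [7,7])
  i=7: ✗ (fails at j=8)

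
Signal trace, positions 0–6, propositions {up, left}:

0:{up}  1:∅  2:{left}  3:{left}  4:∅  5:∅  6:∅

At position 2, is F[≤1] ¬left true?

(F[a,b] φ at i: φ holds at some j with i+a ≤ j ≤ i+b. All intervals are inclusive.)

Check ¬left at each j in [2,3]:
  j=2: false
  j=3: false
No position in the window satisfies it → formula fails.

No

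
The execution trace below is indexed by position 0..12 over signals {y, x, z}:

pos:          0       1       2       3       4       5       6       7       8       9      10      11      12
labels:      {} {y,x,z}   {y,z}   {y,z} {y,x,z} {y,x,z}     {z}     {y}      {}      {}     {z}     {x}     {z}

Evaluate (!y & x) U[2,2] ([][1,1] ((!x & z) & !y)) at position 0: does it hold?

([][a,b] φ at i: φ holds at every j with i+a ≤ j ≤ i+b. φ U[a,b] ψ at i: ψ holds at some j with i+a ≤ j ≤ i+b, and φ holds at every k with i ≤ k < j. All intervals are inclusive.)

No

Need some j in [2,2] with [][1,1] ((!x & z) & !y), and (!y & x) at every k in [0,j-1].
  j=2: [][1,1] ((!x & z) & !y) — fails at 3.
No j in the window works → until fails.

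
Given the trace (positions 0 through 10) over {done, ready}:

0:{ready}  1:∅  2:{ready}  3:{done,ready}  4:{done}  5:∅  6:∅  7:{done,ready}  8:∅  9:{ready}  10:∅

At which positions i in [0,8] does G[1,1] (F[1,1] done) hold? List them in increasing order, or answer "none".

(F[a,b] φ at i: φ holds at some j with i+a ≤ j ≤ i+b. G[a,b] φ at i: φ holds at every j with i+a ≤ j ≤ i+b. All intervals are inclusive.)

1, 2, 5

Evaluate at each i in [0,8]:
  i=0: ✗ (fails at j=1)
  i=1: ✓ (all of [2,2])
  i=2: ✓ (all of [3,3])
  i=3: ✗ (fails at j=4)
  i=4: ✗ (fails at j=5)
  i=5: ✓ (all of [6,6])
  i=6: ✗ (fails at j=7)
  i=7: ✗ (fails at j=8)
  i=8: ✗ (fails at j=9)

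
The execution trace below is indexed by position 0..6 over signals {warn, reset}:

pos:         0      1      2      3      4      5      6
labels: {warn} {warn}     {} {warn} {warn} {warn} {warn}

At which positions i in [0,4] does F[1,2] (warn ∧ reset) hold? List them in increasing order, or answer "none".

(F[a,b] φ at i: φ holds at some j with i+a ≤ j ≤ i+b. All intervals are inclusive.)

Evaluate at each i in [0,4]:
  i=0: ✗ (none in [1,2])
  i=1: ✗ (none in [2,3])
  i=2: ✗ (none in [3,4])
  i=3: ✗ (none in [4,5])
  i=4: ✗ (none in [5,6])

none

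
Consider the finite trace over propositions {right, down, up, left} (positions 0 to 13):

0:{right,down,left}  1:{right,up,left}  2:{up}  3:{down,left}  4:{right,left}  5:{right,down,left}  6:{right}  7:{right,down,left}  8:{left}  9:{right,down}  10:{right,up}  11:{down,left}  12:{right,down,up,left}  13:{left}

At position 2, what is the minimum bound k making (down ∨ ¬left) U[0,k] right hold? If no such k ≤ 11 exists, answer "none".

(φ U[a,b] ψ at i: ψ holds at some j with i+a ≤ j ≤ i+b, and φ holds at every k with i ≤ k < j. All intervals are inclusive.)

Need earliest j ≥ 2 with right, and (down ∨ ¬left) at every k in [2,j-1].
  j=2: rhs fails.
  j=3: rhs fails.
  j=4: rhs holds; lhs holds on [2,3]. k = 2.

2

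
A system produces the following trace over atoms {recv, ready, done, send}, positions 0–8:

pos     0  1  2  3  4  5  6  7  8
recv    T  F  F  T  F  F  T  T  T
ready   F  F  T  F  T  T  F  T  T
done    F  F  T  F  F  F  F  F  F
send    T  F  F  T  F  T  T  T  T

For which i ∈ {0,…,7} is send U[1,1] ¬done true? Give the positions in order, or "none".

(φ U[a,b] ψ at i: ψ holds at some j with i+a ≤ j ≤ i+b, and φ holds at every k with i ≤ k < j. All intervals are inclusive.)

Evaluate at each i in [0,7]:
  i=0: ✓ (rhs at j=1; lhs holds on [0,0])
  i=1: ✗ (no rhs in [2,2])
  i=2: ✗ (lhs fails at k=2 before rhs at j=3)
  i=3: ✓ (rhs at j=4; lhs holds on [3,3])
  i=4: ✗ (lhs fails at k=4 before rhs at j=5)
  i=5: ✓ (rhs at j=6; lhs holds on [5,5])
  i=6: ✓ (rhs at j=7; lhs holds on [6,6])
  i=7: ✓ (rhs at j=8; lhs holds on [7,7])

0, 3, 5, 6, 7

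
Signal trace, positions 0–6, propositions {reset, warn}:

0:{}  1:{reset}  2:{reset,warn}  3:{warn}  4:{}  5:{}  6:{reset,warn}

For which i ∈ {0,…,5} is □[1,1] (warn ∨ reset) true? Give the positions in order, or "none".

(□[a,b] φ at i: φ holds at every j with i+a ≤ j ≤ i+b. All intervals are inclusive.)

Evaluate at each i in [0,5]:
  i=0: ✓ (all of [1,1])
  i=1: ✓ (all of [2,2])
  i=2: ✓ (all of [3,3])
  i=3: ✗ (fails at j=4)
  i=4: ✗ (fails at j=5)
  i=5: ✓ (all of [6,6])

0, 1, 2, 5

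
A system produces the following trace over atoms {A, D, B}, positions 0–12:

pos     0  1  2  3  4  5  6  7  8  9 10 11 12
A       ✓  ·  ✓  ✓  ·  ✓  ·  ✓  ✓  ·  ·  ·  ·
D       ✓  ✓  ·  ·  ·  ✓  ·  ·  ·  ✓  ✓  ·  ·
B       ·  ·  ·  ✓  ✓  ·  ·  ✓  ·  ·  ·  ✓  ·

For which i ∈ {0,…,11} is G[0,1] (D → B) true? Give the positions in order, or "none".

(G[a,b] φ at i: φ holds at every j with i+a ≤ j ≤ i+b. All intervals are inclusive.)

2, 3, 6, 7, 11

Evaluate at each i in [0,11]:
  i=0: ✗ (fails at j=0)
  i=1: ✗ (fails at j=1)
  i=2: ✓ (all of [2,3])
  i=3: ✓ (all of [3,4])
  i=4: ✗ (fails at j=5)
  i=5: ✗ (fails at j=5)
  i=6: ✓ (all of [6,7])
  i=7: ✓ (all of [7,8])
  i=8: ✗ (fails at j=9)
  i=9: ✗ (fails at j=9)
  i=10: ✗ (fails at j=10)
  i=11: ✓ (all of [11,12])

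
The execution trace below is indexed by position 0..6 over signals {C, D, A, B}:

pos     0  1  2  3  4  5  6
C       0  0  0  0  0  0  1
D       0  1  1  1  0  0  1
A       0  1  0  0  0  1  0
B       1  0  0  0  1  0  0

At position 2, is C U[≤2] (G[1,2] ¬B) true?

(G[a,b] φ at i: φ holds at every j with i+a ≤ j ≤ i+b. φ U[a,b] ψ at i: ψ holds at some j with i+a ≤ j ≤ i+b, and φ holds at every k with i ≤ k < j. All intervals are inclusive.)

Need some j in [2,4] with G[1,2] ¬B, and C at every k in [2,j-1].
  j=2: G[1,2] ¬B — fails at 4.
  j=3: G[1,2] ¬B — fails at 4.
  j=4: G[1,2] ¬B holds, but C fails at k=2 → not this j.
No j in the window works → until fails.

Does not hold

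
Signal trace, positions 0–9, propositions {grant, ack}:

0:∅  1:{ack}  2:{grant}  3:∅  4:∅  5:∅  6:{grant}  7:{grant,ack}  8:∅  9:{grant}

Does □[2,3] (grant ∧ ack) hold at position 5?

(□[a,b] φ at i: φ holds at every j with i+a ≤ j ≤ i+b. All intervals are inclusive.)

Check (grant ∧ ack) at every j in [7,8]:
  j=7: true
  j=8: false
Fails at j=8 → formula fails.

No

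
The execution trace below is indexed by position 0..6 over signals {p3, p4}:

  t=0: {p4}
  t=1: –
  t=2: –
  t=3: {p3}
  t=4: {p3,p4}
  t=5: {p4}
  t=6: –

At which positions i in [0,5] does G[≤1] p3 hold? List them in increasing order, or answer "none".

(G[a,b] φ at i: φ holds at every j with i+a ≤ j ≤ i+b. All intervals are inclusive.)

3

Evaluate at each i in [0,5]:
  i=0: ✗ (fails at j=0)
  i=1: ✗ (fails at j=1)
  i=2: ✗ (fails at j=2)
  i=3: ✓ (all of [3,4])
  i=4: ✗ (fails at j=5)
  i=5: ✗ (fails at j=5)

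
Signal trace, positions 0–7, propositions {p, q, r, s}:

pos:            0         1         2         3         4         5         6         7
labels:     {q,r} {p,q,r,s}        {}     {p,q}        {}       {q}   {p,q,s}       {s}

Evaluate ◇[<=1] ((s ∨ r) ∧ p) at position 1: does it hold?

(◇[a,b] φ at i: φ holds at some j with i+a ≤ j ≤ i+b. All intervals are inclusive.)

Check ((s ∨ r) ∧ p) at each j in [1,2]:
  j=1: true
  j=2: false
Found at j=1 → formula holds.

True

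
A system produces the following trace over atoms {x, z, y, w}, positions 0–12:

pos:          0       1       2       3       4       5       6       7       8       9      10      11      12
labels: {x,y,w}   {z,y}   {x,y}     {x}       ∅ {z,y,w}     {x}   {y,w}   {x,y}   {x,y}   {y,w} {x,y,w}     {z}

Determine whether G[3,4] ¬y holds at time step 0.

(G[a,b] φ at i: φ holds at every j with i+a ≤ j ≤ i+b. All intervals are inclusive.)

Yes

Check ¬y at every j in [3,4]:
  j=3: true
  j=4: true
All positions satisfy it → formula holds.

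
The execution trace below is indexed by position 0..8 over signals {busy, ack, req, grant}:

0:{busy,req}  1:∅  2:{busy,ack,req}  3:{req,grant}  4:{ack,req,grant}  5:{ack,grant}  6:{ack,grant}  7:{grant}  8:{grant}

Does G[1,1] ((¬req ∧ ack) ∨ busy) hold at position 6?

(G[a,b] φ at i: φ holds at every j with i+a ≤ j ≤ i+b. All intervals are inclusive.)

False

Check ((¬req ∧ ack) ∨ busy) at every j in [7,7]:
  j=7: false
Fails at j=7 → formula fails.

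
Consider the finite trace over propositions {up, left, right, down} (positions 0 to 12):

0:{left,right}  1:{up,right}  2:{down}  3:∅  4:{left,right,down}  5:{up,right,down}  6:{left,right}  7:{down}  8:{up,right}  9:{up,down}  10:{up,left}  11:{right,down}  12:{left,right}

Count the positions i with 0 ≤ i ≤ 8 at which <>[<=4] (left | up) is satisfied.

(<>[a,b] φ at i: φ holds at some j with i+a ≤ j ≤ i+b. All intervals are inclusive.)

9

Evaluate at each i in [0,8]:
  i=0: ✓ (witness j=0)
  i=1: ✓ (witness j=1)
  i=2: ✓ (witness j=4)
  i=3: ✓ (witness j=4)
  i=4: ✓ (witness j=4)
  i=5: ✓ (witness j=5)
  i=6: ✓ (witness j=6)
  i=7: ✓ (witness j=8)
  i=8: ✓ (witness j=8)
Positions where it holds: {0, 1, 2, 3, 4, 5, 6, 7, 8} → 9.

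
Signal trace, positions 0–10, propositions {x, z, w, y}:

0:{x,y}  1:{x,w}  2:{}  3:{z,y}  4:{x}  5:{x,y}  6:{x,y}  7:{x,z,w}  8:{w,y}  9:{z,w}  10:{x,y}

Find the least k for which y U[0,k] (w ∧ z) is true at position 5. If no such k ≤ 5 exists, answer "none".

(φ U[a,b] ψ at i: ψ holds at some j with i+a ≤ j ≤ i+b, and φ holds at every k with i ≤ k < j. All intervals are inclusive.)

Need earliest j ≥ 5 with (w ∧ z), and y at every k in [5,j-1].
  j=5: rhs fails.
  j=6: rhs fails.
  j=7: rhs holds; lhs holds on [5,6]. k = 2.

2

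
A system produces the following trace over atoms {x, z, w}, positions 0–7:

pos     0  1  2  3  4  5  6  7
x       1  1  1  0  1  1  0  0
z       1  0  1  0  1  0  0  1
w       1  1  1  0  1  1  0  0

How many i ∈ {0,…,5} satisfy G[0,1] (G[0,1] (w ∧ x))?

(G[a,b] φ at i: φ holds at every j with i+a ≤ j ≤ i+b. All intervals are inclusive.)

Evaluate at each i in [0,5]:
  i=0: ✓ (all of [0,1])
  i=1: ✗ (fails at j=2)
  i=2: ✗ (fails at j=2)
  i=3: ✗ (fails at j=3)
  i=4: ✗ (fails at j=5)
  i=5: ✗ (fails at j=5)
Positions where it holds: {0} → 1.

1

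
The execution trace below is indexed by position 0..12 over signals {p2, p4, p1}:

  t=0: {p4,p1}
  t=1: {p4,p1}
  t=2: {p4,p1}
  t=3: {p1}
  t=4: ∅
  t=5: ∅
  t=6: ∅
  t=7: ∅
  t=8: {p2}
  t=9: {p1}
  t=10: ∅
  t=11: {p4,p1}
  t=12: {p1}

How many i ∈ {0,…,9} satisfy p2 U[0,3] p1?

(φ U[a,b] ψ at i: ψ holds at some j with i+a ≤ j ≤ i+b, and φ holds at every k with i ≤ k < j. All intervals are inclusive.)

Evaluate at each i in [0,9]:
  i=0: ✓ (rhs at j=0)
  i=1: ✓ (rhs at j=1)
  i=2: ✓ (rhs at j=2)
  i=3: ✓ (rhs at j=3)
  i=4: ✗ (no rhs in [4,7])
  i=5: ✗ (no rhs in [5,8])
  i=6: ✗ (lhs fails at k=6 before rhs at j=9)
  i=7: ✗ (lhs fails at k=7 before rhs at j=9)
  i=8: ✓ (rhs at j=9; lhs holds on [8,8])
  i=9: ✓ (rhs at j=9)
Positions where it holds: {0, 1, 2, 3, 8, 9} → 6.

6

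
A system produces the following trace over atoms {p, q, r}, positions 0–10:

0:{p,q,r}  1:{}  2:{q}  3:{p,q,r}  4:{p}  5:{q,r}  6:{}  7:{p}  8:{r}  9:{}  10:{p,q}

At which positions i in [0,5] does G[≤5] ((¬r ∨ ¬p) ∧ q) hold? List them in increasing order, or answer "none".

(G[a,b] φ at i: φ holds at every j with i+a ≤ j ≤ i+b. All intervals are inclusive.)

none

Evaluate at each i in [0,5]:
  i=0: ✗ (fails at j=0)
  i=1: ✗ (fails at j=1)
  i=2: ✗ (fails at j=3)
  i=3: ✗ (fails at j=3)
  i=4: ✗ (fails at j=4)
  i=5: ✗ (fails at j=6)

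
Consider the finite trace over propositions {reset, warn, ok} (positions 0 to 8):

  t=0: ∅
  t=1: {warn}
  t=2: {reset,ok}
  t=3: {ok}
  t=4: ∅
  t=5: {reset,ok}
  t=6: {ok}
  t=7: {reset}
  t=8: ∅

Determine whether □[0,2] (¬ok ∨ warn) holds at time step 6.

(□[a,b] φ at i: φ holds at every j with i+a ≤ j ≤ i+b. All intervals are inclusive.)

False

Check (¬ok ∨ warn) at every j in [6,8]:
  j=6: false
  j=7: true
  j=8: true
Fails at j=6 → formula fails.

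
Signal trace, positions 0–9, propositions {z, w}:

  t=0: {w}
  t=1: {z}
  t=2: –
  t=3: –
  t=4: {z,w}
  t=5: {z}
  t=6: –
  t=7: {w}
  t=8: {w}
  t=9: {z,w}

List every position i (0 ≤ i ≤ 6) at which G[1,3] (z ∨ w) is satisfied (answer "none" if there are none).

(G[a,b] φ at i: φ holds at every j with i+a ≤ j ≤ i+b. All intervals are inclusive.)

6

Evaluate at each i in [0,6]:
  i=0: ✗ (fails at j=2)
  i=1: ✗ (fails at j=2)
  i=2: ✗ (fails at j=3)
  i=3: ✗ (fails at j=6)
  i=4: ✗ (fails at j=6)
  i=5: ✗ (fails at j=6)
  i=6: ✓ (all of [7,9])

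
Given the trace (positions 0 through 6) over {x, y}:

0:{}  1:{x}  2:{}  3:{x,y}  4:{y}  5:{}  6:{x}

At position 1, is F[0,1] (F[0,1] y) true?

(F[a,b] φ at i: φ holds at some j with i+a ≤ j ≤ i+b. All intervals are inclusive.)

Yes

Check F[0,1] y at each j in [1,2]:
  j=1: fails (none in [1,2])
  j=2: holds (witness at 3)
Found at j=2 → formula holds.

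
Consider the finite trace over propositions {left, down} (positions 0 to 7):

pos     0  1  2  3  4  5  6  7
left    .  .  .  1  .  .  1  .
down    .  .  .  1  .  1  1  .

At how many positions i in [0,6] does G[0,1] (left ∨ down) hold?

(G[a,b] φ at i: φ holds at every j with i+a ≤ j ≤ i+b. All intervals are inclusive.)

Evaluate at each i in [0,6]:
  i=0: ✗ (fails at j=0)
  i=1: ✗ (fails at j=1)
  i=2: ✗ (fails at j=2)
  i=3: ✗ (fails at j=4)
  i=4: ✗ (fails at j=4)
  i=5: ✓ (all of [5,6])
  i=6: ✗ (fails at j=7)
Positions where it holds: {5} → 1.

1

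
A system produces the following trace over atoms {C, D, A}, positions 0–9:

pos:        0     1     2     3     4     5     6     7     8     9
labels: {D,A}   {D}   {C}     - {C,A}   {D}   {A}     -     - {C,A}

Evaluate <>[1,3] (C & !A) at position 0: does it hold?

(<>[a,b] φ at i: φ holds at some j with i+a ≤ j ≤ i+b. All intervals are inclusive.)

True

Check (C & !A) at each j in [1,3]:
  j=1: false
  j=2: true
  j=3: false
Found at j=2 → formula holds.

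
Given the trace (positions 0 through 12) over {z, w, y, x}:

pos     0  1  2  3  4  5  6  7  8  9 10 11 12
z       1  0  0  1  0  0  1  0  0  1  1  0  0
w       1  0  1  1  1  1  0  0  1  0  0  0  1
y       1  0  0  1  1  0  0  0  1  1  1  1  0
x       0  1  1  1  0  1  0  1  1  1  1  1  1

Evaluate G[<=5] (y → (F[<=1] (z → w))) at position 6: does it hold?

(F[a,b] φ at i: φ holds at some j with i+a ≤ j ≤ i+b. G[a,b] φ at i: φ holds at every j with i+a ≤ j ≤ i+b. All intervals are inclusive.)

Check (y → (F[<=1] (z → w))) at every j in [6,11]:
  j=6: antecedent false → ✓
  j=7: antecedent false → ✓
  j=8: antecedent true; consequent holds (witness at 8) → ✓
  j=9: antecedent true; consequent fails (none in [9,10]) → ✗
  j=10: antecedent true; consequent holds (witness at 11) → ✓
  j=11: antecedent true; consequent holds (witness at 11) → ✓
Fails at j=9 → formula fails.

Does not hold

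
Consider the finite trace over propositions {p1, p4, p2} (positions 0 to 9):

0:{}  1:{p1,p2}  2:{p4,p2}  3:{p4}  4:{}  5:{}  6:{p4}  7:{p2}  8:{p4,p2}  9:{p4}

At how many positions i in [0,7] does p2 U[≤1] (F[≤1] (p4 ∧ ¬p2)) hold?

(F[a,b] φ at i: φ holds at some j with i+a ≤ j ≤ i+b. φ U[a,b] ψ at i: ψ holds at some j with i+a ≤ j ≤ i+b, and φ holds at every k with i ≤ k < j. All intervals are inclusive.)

6

Evaluate at each i in [0,7]:
  i=0: ✗ (no rhs in [0,1])
  i=1: ✓ (rhs at j=2; lhs holds on [1,1])
  i=2: ✓ (rhs at j=2)
  i=3: ✓ (rhs at j=3)
  i=4: ✗ (lhs fails at k=4 before rhs at j=5)
  i=5: ✓ (rhs at j=5)
  i=6: ✓ (rhs at j=6)
  i=7: ✓ (rhs at j=8; lhs holds on [7,7])
Positions where it holds: {1, 2, 3, 5, 6, 7} → 6.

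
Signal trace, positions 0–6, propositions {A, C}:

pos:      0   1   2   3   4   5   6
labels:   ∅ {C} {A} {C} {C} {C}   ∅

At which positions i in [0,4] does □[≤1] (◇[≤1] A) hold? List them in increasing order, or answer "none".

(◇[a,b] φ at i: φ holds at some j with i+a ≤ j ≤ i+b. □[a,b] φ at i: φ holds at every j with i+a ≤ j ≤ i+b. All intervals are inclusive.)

Evaluate at each i in [0,4]:
  i=0: ✗ (fails at j=0)
  i=1: ✓ (all of [1,2])
  i=2: ✗ (fails at j=3)
  i=3: ✗ (fails at j=3)
  i=4: ✗ (fails at j=4)

1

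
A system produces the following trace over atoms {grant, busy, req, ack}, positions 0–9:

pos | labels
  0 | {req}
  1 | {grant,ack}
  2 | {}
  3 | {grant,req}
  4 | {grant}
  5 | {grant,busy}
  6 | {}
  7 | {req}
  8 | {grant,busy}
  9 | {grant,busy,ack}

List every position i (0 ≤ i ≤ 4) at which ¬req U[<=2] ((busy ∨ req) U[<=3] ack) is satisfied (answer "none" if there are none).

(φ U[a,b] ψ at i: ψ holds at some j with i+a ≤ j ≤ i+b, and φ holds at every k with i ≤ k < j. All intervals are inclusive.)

0, 1

Evaluate at each i in [0,4]:
  i=0: ✓ (rhs at j=0)
  i=1: ✓ (rhs at j=1)
  i=2: ✗ (no rhs in [2,4])
  i=3: ✗ (no rhs in [3,5])
  i=4: ✗ (no rhs in [4,6])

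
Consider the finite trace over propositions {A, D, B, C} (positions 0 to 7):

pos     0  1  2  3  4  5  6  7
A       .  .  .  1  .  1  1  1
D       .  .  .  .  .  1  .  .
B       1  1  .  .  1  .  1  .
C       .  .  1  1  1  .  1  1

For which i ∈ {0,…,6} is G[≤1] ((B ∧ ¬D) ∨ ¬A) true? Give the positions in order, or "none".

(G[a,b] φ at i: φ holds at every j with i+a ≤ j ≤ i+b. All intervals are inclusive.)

Evaluate at each i in [0,6]:
  i=0: ✓ (all of [0,1])
  i=1: ✓ (all of [1,2])
  i=2: ✗ (fails at j=3)
  i=3: ✗ (fails at j=3)
  i=4: ✗ (fails at j=5)
  i=5: ✗ (fails at j=5)
  i=6: ✗ (fails at j=7)

0, 1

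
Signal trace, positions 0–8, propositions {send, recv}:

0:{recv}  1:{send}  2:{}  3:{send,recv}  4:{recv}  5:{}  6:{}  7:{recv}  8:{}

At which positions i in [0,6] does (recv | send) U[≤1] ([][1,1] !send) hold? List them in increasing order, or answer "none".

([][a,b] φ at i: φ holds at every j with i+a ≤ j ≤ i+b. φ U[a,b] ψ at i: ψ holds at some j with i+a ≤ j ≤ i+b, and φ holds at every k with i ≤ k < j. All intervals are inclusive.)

0, 1, 3, 4, 5, 6

Evaluate at each i in [0,6]:
  i=0: ✓ (rhs at j=1; lhs holds on [0,0])
  i=1: ✓ (rhs at j=1)
  i=2: ✗ (lhs fails at k=2 before rhs at j=3)
  i=3: ✓ (rhs at j=3)
  i=4: ✓ (rhs at j=4)
  i=5: ✓ (rhs at j=5)
  i=6: ✓ (rhs at j=6)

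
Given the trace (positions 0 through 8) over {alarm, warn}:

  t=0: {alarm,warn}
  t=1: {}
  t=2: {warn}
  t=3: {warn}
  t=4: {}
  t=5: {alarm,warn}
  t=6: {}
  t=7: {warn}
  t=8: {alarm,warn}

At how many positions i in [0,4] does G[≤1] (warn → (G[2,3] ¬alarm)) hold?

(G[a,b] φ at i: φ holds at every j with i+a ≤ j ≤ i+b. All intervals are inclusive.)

1

Evaluate at each i in [0,4]:
  i=0: ✓ (all of [0,1])
  i=1: ✗ (fails at j=2)
  i=2: ✗ (fails at j=2)
  i=3: ✗ (fails at j=3)
  i=4: ✗ (fails at j=5)
Positions where it holds: {0} → 1.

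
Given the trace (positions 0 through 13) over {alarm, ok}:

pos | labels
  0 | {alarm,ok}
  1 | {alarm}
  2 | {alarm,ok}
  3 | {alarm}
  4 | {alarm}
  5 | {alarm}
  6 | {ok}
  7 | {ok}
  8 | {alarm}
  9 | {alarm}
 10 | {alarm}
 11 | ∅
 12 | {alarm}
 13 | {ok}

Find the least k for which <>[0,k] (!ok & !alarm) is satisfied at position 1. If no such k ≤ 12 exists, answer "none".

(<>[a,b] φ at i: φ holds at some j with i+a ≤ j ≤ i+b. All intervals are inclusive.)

Scan j = 1,2,… for (!ok & !alarm):
  j=1: fails
  j=2: fails
  j=3: fails
  j=4: fails
  j=5: fails
  j=6: fails
  j=7: fails
  j=8: fails
  j=9: fails
  j=10: fails
  j=11: holds
First hit at j=11, so smallest k = 11-1 = 10.

10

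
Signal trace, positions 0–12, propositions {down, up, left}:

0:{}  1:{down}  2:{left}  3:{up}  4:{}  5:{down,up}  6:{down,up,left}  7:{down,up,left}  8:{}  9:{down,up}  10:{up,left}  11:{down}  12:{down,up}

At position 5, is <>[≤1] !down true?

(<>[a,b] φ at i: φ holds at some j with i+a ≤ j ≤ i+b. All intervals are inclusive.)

Check !down at each j in [5,6]:
  j=5: false
  j=6: false
No position in the window satisfies it → formula fails.

Does not hold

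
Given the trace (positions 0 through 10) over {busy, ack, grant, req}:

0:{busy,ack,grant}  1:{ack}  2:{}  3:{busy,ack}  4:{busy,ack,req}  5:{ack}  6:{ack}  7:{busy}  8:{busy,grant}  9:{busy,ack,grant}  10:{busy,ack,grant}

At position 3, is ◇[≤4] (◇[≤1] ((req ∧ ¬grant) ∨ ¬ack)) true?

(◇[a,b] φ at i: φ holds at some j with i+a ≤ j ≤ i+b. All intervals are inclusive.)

True

Check ◇[≤1] ((req ∧ ¬grant) ∨ ¬ack) at each j in [3,7]:
  j=3: holds (witness at 4)
  j=4: holds (witness at 4)
  j=5: fails (none in [5,6])
  j=6: holds (witness at 7)
  j=7: holds (witness at 7)
Found at j=3 → formula holds.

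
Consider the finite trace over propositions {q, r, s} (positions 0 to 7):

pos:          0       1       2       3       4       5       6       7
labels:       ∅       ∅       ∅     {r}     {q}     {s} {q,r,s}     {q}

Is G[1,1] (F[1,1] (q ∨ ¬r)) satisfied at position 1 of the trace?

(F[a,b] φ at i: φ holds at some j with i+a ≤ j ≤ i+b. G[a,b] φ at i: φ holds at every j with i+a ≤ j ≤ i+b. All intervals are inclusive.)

False

Check F[1,1] (q ∨ ¬r) at every j in [2,2]:
  j=2: fails (none in [3,3])
Fails at j=2 → formula fails.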